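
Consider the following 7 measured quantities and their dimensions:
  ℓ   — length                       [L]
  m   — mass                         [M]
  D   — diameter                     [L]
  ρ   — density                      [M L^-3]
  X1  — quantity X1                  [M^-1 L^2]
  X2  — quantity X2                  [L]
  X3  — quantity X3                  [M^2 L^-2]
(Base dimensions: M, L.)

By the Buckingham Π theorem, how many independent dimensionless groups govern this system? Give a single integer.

Dimensional matrix (M×L by ℓ×m×D×ρ×X1×X2×X3):
  M: [ 0  1  0  1 -1  0  2]
  L: [ 1  0  1 -3  2  1 -2]
RREF → pivots at {ℓ,m} ⇒ r = 2
n=7, r=2 ⇒ 5 dimensionless groups

5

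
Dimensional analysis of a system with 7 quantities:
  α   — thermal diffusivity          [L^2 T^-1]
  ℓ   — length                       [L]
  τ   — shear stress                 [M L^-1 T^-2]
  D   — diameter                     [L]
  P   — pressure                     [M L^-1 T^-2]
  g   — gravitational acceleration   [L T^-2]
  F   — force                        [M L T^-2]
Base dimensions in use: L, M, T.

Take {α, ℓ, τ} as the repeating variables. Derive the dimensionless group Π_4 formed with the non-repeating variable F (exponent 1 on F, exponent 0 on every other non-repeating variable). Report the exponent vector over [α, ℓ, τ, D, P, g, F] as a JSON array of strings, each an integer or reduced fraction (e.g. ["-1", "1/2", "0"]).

["0", "-2", "-1", "0", "0", "0", "1"]

Dimensional matrix (L×M×T by α×ℓ×τ×D×P×g×F):
  L: [ 2  1 -1  1 -1  1  1]
  M: [ 0  0  1  0  1  0  1]
  T: [-1  0 -2  0 -2 -2 -2]
Row reduction gives pivot columns α,ℓ,τ; rank = 3
Repeat: α,ℓ,τ; free: D,P,g,F
RREF:
  r0: [   1    0    0    0    0    2    0]
  r1: [   0    1    0    1    0   -3    2]
  r2: [   0    0    1    0    1    0    1]
Fix exponent of F at 1, D at 0, P at 0, g at 0; solve each RREF row for its pivot's exponent:
  r0: exp(α) + (0)·1 = 0 ⇒ exp(α) = 0
  r1: exp(ℓ) + (2)·1 = 0 ⇒ exp(ℓ) = -2
  r2: exp(τ) + (1)·1 = 0 ⇒ exp(τ) = -1
Π_4 = ℓ^-2 · τ^-1 · F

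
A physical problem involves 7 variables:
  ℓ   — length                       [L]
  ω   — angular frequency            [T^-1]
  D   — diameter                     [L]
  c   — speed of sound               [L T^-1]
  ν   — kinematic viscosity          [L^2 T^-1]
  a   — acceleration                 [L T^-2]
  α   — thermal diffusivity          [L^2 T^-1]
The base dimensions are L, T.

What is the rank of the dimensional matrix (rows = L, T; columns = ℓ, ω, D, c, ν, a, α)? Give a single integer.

Exponent matrix [L,T] × [ℓ,ω,D,c,ν,a,α]:
  L: [ 1  0  1  1  2  1  2]
  T: [ 0 -1  0 -1 -1 -2 -1]
Echelon form has 2 nonzero rows (pivots: ℓ,ω)

2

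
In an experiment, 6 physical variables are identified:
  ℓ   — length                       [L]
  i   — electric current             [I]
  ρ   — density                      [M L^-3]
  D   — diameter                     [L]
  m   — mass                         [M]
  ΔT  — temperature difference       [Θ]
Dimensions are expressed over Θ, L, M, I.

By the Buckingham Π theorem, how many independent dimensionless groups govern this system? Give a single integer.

Exponent matrix [Θ,L,M,I] × [ℓ,i,ρ,D,m,ΔT]:
  Θ: [ 0  0  0  0  0  1]
  L: [ 1  0 -3  1  0  0]
  M: [ 0  0  1  0  1  0]
  I: [ 0  1  0  0  0  0]
Row reduction gives pivot columns ℓ,i,ρ,ΔT; rank = 4
Π count = n − r = 6 − 4 = 2

2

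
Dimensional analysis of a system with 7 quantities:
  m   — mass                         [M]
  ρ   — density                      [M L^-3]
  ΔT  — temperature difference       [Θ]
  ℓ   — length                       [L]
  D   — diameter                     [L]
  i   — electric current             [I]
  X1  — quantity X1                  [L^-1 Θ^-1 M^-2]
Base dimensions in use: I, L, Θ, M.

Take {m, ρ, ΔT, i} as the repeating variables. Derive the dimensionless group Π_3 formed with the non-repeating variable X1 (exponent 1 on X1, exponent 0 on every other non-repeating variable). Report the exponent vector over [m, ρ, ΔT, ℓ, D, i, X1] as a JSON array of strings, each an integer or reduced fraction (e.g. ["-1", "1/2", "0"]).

["7/3", "-1/3", "1", "0", "0", "0", "1"]

Write exponents as rows I,L,Θ,M / cols m,ρ,ΔT,ℓ,D,i,X1:
  I: [ 0  0  0  0  0  1  0]
  L: [ 0 -3  0  1  1  0 -1]
  Θ: [ 0  0  1  0  0  0 -1]
  M: [ 1  1  0  0  0  0 -2]
Echelon form has 4 nonzero rows (pivots: m,ρ,ΔT,i)
Repeat: m,ρ,ΔT,i; free: ℓ,D,X1
RREF:
  r0: [   1    0    0  1/3  1/3    0 -7/3]
  r1: [   0    1    0 -1/3 -1/3    0  1/3]
  r2: [   0    0    1    0    0    0   -1]
  r3: [   0    0    0    0    0    1    0]
Fix exponent of X1 at 1, ℓ at 0, D at 0; solve each RREF row for its pivot's exponent:
  r0: exp(m) + (-7/3)·1 = 0 ⇒ exp(m) = 7/3
  r1: exp(ρ) + (1/3)·1 = 0 ⇒ exp(ρ) = -1/3
  r2: exp(ΔT) + (-1)·1 = 0 ⇒ exp(ΔT) = 1
  r3: exp(i) + (0)·1 = 0 ⇒ exp(i) = 0
Π_3 = m^(7/3) · ρ^(-1/3) · ΔT · X1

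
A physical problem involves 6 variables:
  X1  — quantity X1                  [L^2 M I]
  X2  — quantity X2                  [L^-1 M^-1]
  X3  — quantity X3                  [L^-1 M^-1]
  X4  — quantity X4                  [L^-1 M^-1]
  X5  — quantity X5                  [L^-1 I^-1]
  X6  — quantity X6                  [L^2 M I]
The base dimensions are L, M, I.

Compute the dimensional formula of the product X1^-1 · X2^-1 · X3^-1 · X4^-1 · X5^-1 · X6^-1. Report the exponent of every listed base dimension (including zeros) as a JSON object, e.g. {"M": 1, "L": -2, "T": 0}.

Exponent matrix [L,M,I] × [X1,X2,X3,X4,X5,X6]:
  L: [ 2 -1 -1 -1 -1  2]
  M: [ 1 -1 -1 -1  0  1]
  I: [ 1  0  0  0 -1  1]
  [L]: (-1)·2+(-1)·-1+(-1)·-1+(-1)·-1+(-1)·-1+(-1)·2 = 0
  [M]: (-1)·1+(-1)·-1+(-1)·-1+(-1)·-1+(-1)·0+(-1)·1 = 1
  [I]: (-1)·1+(-1)·0+(-1)·0+(-1)·0+(-1)·-1+(-1)·1 = -1
⇒ M I^-1

{"L": 0, "M": 1, "I": -1}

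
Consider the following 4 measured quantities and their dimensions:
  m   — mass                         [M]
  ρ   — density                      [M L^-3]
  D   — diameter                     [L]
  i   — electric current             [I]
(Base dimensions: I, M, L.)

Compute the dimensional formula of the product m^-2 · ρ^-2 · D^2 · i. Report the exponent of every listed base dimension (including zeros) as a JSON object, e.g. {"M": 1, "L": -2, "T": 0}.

Write exponents as rows I,M,L / cols m,ρ,D,i:
  I: [ 0  0  0  1]
  M: [ 1  1  0  0]
  L: [ 0 -3  1  0]
  [I]: (-2)·0+(-2)·0+(2)·0+(1)·1 = 1
  [M]: (-2)·1+(-2)·1+(2)·0+(1)·0 = -4
  [L]: (-2)·0+(-2)·-3+(2)·1+(1)·0 = 8
⇒ I M^-4 L^8

{"I": 1, "M": -4, "L": 8}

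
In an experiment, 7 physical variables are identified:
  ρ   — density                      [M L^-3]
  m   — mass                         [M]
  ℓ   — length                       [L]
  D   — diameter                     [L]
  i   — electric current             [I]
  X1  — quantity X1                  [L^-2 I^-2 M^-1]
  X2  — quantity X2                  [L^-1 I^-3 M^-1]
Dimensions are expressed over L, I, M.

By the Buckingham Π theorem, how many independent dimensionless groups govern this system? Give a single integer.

4

Write exponents as rows L,I,M / cols ρ,m,ℓ,D,i,X1,X2:
  L: [-3  0  1  1  0 -2 -1]
  I: [ 0  0  0  0  1 -2 -3]
  M: [ 1  1  0  0  0 -1 -1]
RREF → pivots at {ρ,m,i} ⇒ r = 3
7 vars − rank 3 = 4 Π groups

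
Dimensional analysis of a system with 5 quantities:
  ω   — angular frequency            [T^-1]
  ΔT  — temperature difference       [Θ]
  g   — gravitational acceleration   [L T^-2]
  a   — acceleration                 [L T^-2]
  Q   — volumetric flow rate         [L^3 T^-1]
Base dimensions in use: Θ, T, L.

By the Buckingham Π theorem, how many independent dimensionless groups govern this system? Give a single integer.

2

Exponent matrix [Θ,T,L] × [ω,ΔT,g,a,Q]:
  Θ: [ 0  1  0  0  0]
  T: [-1  0 -2 -2 -1]
  L: [ 0  0  1  1  3]
RREF → pivots at {ω,ΔT,g} ⇒ r = 3
n=5, r=3 ⇒ 2 dimensionless groups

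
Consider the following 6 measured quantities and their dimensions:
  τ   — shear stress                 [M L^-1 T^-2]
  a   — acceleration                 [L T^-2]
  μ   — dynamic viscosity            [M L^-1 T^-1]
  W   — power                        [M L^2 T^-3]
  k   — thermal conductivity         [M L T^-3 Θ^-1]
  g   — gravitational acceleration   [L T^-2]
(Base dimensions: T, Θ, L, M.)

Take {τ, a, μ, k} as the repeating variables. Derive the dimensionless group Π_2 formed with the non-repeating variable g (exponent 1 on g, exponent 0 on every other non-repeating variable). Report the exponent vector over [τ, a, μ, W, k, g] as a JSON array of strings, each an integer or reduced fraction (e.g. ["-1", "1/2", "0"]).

Dimensional matrix (T×Θ×L×M by τ×a×μ×W×k×g):
  T: [-2 -2 -1 -3 -3 -2]
  Θ: [ 0  0  0  0 -1  0]
  L: [-1  1 -1  2  1  1]
  M: [ 1  0  1  1  1  0]
RREF → pivots at {τ,a,μ,k} ⇒ r = 4
Pivot set = {τ,a,μ,k}, free = {W,g}
RREF:
  r0: [   1    0    0   -4    0    0]
  r1: [   0    1    0    3    0    1]
  r2: [   0    0    1    5    0    0]
  r3: [   0    0    0    0    1    0]
Fix exponent of g at 1, W at 0; solve each RREF row for its pivot's exponent:
  r0: exp(τ) + (0)·1 = 0 ⇒ exp(τ) = 0
  r1: exp(a) + (1)·1 = 0 ⇒ exp(a) = -1
  r2: exp(μ) + (0)·1 = 0 ⇒ exp(μ) = 0
  r3: exp(k) + (0)·1 = 0 ⇒ exp(k) = 0
Π_2 = a^-1 · g

["0", "-1", "0", "0", "0", "1"]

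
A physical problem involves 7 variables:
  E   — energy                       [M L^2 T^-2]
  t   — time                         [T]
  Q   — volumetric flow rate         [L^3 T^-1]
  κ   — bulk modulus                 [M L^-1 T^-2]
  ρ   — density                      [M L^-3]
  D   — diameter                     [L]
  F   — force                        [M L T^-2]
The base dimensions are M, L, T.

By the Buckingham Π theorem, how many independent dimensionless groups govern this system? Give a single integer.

Dimensional matrix (M×L×T by E×t×Q×κ×ρ×D×F):
  M: [ 1  0  0  1  1  0  1]
  L: [ 2  0  3 -1 -3  1  1]
  T: [-2  1 -1 -2  0  0 -2]
RREF → pivots at {E,t,Q} ⇒ r = 3
7 vars − rank 3 = 4 Π groups

4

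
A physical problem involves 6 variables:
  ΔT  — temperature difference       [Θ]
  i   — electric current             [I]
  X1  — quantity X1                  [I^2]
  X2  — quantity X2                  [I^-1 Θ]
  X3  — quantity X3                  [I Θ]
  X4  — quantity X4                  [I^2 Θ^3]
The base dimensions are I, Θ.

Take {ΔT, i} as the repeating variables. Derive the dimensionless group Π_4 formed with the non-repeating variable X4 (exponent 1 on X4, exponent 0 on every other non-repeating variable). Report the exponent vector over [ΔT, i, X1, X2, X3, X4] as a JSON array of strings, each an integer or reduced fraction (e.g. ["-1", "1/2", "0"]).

Exponent matrix [I,Θ] × [ΔT,i,X1,X2,X3,X4]:
  I: [ 0  1  2 -1  1  2]
  Θ: [ 1  0  0  1  1  3]
Echelon form has 2 nonzero rows (pivots: ΔT,i)
Repeat: ΔT,i; free: X1,X2,X3,X4
RREF:
  r0: [   1    0    0    1    1    3]
  r1: [   0    1    2   -1    1    2]
Fix exponent of X4 at 1, X1 at 0, X2 at 0, X3 at 0; solve each RREF row for its pivot's exponent:
  r0: exp(ΔT) + (3)·1 = 0 ⇒ exp(ΔT) = -3
  r1: exp(i) + (2)·1 = 0 ⇒ exp(i) = -2
Π_4 = ΔT^-3 · i^-2 · X4

["-3", "-2", "0", "0", "0", "1"]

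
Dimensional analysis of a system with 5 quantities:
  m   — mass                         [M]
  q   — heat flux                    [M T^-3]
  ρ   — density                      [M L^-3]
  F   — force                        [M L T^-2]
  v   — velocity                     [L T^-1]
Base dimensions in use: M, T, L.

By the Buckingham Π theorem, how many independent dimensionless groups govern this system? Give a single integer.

2

Dimensional matrix (M×T×L by m×q×ρ×F×v):
  M: [ 1  1  1  1  0]
  T: [ 0 -3  0 -2 -1]
  L: [ 0  0 -3  1  1]
Row reduction gives pivot columns m,q,ρ; rank = 3
Π count = n − r = 5 − 3 = 2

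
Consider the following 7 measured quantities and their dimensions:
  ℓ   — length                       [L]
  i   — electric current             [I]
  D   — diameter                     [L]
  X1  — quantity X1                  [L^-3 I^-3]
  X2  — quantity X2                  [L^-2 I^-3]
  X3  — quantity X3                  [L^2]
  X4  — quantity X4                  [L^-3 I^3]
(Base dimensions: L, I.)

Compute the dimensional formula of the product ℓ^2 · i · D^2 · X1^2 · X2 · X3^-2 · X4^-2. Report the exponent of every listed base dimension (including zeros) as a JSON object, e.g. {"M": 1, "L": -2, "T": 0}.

{"L": -2, "I": -14}

Exponent matrix [L,I] × [ℓ,i,D,X1,X2,X3,X4]:
  L: [ 1  0  1 -3 -2  2 -3]
  I: [ 0  1  0 -3 -3  0  3]
  [L]: (2)·1+(1)·0+(2)·1+(2)·-3+(1)·-2+(-2)·2+(-2)·-3 = -2
  [I]: (2)·0+(1)·1+(2)·0+(2)·-3+(1)·-3+(-2)·0+(-2)·3 = -14
⇒ L^-2 I^-14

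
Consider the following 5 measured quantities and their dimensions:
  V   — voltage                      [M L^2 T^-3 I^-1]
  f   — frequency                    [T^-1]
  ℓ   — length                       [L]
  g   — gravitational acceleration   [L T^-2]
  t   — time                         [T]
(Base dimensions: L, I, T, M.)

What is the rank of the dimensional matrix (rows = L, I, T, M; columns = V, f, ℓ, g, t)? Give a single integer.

Dimensional matrix (L×I×T×M by V×f×ℓ×g×t):
  L: [ 2  0  1  1  0]
  I: [-1  0  0  0  0]
  T: [-3 -1  0 -2  1]
  M: [ 1  0  0  0  0]
Echelon form has 3 nonzero rows (pivots: V,f,ℓ)

3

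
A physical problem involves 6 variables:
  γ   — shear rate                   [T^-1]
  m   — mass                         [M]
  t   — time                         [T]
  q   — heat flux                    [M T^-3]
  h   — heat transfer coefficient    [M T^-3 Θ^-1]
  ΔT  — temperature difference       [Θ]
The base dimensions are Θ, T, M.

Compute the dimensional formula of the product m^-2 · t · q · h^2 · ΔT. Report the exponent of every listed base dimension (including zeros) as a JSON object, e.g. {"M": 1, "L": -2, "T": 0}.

{"Θ": -1, "T": -8, "M": 1}

Dimensional matrix (Θ×T×M by γ×m×t×q×h×ΔT):
  Θ: [ 0  0  0  0 -1  1]
  T: [-1  0  1 -3 -3  0]
  M: [ 0  1  0  1  1  0]
  [Θ]: (-2)·0+(1)·0+(1)·0+(2)·-1+(1)·1 = -1
  [T]: (-2)·0+(1)·1+(1)·-3+(2)·-3+(1)·0 = -8
  [M]: (-2)·1+(1)·0+(1)·1+(2)·1+(1)·0 = 1
⇒ Θ^-1 T^-8 M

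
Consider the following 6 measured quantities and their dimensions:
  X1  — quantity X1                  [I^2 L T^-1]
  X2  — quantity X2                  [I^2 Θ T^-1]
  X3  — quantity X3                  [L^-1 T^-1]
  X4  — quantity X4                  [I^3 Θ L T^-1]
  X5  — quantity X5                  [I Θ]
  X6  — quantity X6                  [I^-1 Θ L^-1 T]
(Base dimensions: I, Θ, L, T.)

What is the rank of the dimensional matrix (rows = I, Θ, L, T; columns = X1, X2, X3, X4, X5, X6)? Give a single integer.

Exponent matrix [I,Θ,L,T] × [X1,X2,X3,X4,X5,X6]:
  I: [ 2  2  0  3  1 -1]
  Θ: [ 0  1  0  1  1  1]
  L: [ 1  0 -1  1  0 -1]
  T: [-1 -1 -1 -1  0  1]
Row reduction gives pivot columns X1,X2,X3; rank = 3

3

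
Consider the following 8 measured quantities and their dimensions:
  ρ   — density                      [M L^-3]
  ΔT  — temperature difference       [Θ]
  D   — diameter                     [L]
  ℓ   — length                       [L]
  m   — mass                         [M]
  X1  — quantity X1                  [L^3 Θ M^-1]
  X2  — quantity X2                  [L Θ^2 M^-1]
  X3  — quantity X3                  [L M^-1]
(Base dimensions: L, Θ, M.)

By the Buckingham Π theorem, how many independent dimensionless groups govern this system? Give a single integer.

5

Dimensional matrix (L×Θ×M by ρ×ΔT×D×ℓ×m×X1×X2×X3):
  L: [-3  0  1  1  0  3  1  1]
  Θ: [ 0  1  0  0  0  1  2  0]
  M: [ 1  0  0  0  1 -1 -1 -1]
RREF → pivots at {ρ,ΔT,D} ⇒ r = 3
n=8, r=3 ⇒ 5 dimensionless groups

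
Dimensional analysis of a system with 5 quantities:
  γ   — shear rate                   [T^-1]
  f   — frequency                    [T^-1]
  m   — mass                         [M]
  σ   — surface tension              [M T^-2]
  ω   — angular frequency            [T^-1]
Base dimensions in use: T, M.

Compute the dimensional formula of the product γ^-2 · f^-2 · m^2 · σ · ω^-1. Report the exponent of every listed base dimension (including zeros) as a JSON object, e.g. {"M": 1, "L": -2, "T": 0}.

{"T": 3, "M": 3}

Write exponents as rows T,M / cols γ,f,m,σ,ω:
  T: [-1 -1  0 -2 -1]
  M: [ 0  0  1  1  0]
  [T]: (-2)·-1+(-2)·-1+(2)·0+(1)·-2+(-1)·-1 = 3
  [M]: (-2)·0+(-2)·0+(2)·1+(1)·1+(-1)·0 = 3
⇒ T^3 M^3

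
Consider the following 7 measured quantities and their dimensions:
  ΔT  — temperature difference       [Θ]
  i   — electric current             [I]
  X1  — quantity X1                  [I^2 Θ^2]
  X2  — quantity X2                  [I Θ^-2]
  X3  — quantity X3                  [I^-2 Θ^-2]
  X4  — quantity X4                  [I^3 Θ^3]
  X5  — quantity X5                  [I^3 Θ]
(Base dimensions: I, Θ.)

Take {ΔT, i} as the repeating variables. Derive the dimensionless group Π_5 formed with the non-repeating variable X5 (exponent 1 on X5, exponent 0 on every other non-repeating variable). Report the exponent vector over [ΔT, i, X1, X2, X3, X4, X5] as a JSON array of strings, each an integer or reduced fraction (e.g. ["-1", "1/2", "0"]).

Dimensional matrix (I×Θ by ΔT×i×X1×X2×X3×X4×X5):
  I: [ 0  1  2  1 -2  3  3]
  Θ: [ 1  0  2 -2 -2  3  1]
RREF → pivots at {ΔT,i} ⇒ r = 2
Repeat: ΔT,i; free: X1,X2,X3,X4,X5
RREF:
  r0: [   1    0    2   -2   -2    3    1]
  r1: [   0    1    2    1   -2    3    3]
Fix exponent of X5 at 1, X1 at 0, X2 at 0, X3 at 0, X4 at 0; solve each RREF row for its pivot's exponent:
  r0: exp(ΔT) + (1)·1 = 0 ⇒ exp(ΔT) = -1
  r1: exp(i) + (3)·1 = 0 ⇒ exp(i) = -3
Π_5 = ΔT^-1 · i^-3 · X5

["-1", "-3", "0", "0", "0", "0", "1"]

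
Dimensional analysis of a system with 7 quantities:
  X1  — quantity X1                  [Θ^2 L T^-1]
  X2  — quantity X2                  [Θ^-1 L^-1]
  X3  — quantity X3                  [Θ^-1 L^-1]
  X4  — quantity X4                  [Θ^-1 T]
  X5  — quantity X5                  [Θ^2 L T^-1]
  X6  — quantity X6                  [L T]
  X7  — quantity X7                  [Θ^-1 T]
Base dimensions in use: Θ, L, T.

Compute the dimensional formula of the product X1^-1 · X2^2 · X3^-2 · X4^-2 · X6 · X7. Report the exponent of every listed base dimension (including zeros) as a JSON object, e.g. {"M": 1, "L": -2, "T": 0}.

{"Θ": -1, "L": 0, "T": 1}

Write exponents as rows Θ,L,T / cols X1,X2,X3,X4,X5,X6,X7:
  Θ: [ 2 -1 -1 -1  2  0 -1]
  L: [ 1 -1 -1  0  1  1  0]
  T: [-1  0  0  1 -1  1  1]
  [Θ]: (-1)·2+(2)·-1+(-2)·-1+(-2)·-1+(1)·0+(1)·-1 = -1
  [L]: (-1)·1+(2)·-1+(-2)·-1+(-2)·0+(1)·1+(1)·0 = 0
  [T]: (-1)·-1+(2)·0+(-2)·0+(-2)·1+(1)·1+(1)·1 = 1
⇒ Θ^-1 T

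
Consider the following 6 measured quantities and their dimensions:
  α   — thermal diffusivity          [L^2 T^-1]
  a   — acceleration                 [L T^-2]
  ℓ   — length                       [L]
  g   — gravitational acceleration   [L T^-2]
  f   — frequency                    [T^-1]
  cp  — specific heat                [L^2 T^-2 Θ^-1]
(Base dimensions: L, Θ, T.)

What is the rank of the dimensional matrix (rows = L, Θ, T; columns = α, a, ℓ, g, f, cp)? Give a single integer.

3

Exponent matrix [L,Θ,T] × [α,a,ℓ,g,f,cp]:
  L: [ 2  1  1  1  0  2]
  Θ: [ 0  0  0  0  0 -1]
  T: [-1 -2  0 -2 -1 -2]
Row reduction gives pivot columns α,a,cp; rank = 3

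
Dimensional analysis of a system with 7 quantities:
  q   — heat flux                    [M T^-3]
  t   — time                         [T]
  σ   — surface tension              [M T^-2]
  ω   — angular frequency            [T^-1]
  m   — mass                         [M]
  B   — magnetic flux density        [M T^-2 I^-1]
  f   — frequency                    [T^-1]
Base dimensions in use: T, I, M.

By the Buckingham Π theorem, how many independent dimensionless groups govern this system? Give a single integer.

4

Write exponents as rows T,I,M / cols q,t,σ,ω,m,B,f:
  T: [-3  1 -2 -1  0 -2 -1]
  I: [ 0  0  0  0  0 -1  0]
  M: [ 1  0  1  0  1  1  0]
Echelon form has 3 nonzero rows (pivots: q,t,B)
Π count = n − r = 7 − 3 = 4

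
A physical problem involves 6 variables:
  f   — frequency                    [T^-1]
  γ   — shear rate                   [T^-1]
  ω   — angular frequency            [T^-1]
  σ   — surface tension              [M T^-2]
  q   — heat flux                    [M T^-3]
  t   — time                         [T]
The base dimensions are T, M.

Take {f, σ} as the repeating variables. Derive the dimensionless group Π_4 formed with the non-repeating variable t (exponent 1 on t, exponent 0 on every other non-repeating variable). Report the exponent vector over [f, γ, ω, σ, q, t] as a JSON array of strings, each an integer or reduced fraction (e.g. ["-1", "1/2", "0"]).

Dimensional matrix (T×M by f×γ×ω×σ×q×t):
  T: [-1 -1 -1 -2 -3  1]
  M: [ 0  0  0  1  1  0]
Echelon form has 2 nonzero rows (pivots: f,σ)
Repeat: f,σ; free: γ,ω,q,t
RREF:
  r0: [   1    1    1    0    1   -1]
  r1: [   0    0    0    1    1    0]
Fix exponent of t at 1, γ at 0, ω at 0, q at 0; solve each RREF row for its pivot's exponent:
  r0: exp(f) + (-1)·1 = 0 ⇒ exp(f) = 1
  r1: exp(σ) + (0)·1 = 0 ⇒ exp(σ) = 0
Π_4 = f · t

["1", "0", "0", "0", "0", "1"]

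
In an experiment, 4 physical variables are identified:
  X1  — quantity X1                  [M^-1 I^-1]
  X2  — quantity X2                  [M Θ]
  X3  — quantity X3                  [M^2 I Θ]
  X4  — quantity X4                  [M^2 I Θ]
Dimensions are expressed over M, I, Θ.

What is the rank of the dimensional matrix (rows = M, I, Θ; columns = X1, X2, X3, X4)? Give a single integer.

2

Write exponents as rows M,I,Θ / cols X1,X2,X3,X4:
  M: [-1  1  2  2]
  I: [-1  0  1  1]
  Θ: [ 0  1  1  1]
RREF → pivots at {X1,X2} ⇒ r = 2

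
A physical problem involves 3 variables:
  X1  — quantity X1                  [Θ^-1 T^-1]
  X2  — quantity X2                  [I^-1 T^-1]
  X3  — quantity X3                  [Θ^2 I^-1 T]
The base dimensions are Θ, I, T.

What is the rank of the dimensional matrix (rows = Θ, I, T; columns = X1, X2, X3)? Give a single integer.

2

Dimensional matrix (Θ×I×T by X1×X2×X3):
  Θ: [-1  0  2]
  I: [ 0 -1 -1]
  T: [-1 -1  1]
Row reduction gives pivot columns X1,X2; rank = 2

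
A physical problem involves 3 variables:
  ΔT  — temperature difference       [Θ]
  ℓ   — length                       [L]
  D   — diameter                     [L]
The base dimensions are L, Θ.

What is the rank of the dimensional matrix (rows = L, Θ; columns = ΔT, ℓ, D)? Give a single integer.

2

Dimensional matrix (L×Θ by ΔT×ℓ×D):
  L: [ 0  1  1]
  Θ: [ 1  0  0]
Row reduction gives pivot columns ΔT,ℓ; rank = 2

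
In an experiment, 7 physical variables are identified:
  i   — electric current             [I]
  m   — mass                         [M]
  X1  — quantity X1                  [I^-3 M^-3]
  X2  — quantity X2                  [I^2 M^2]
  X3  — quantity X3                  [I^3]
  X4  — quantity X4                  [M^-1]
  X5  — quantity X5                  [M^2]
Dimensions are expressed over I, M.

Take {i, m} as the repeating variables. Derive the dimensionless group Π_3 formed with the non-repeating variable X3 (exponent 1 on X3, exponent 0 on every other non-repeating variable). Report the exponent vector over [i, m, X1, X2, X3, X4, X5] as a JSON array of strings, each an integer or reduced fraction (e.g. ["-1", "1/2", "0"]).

["-3", "0", "0", "0", "1", "0", "0"]

Dimensional matrix (I×M by i×m×X1×X2×X3×X4×X5):
  I: [ 1  0 -3  2  3  0  0]
  M: [ 0  1 -3  2  0 -1  2]
Row reduction gives pivot columns i,m; rank = 2
Pivot set = {i,m}, free = {X1,X2,X3,X4,X5}
RREF:
  r0: [   1    0   -3    2    3    0    0]
  r1: [   0    1   -3    2    0   -1    2]
Fix exponent of X3 at 1, X1 at 0, X2 at 0, X4 at 0, X5 at 0; solve each RREF row for its pivot's exponent:
  r0: exp(i) + (3)·1 = 0 ⇒ exp(i) = -3
  r1: exp(m) + (0)·1 = 0 ⇒ exp(m) = 0
Π_3 = i^-3 · X3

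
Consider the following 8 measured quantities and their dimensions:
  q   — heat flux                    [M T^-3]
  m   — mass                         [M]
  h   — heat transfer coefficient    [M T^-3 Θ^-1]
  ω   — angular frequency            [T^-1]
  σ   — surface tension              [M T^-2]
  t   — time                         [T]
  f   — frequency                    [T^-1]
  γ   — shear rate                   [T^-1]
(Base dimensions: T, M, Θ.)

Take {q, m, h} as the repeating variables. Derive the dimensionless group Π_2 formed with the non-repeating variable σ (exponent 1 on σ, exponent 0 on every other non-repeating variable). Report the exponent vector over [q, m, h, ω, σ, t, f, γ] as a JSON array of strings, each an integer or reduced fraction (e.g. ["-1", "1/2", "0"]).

["-2/3", "-1/3", "0", "0", "1", "0", "0", "0"]

Exponent matrix [T,M,Θ] × [q,m,h,ω,σ,t,f,γ]:
  T: [-3  0 -3 -1 -2  1 -1 -1]
  M: [ 1  1  1  0  1  0  0  0]
  Θ: [ 0  0 -1  0  0  0  0  0]
RREF → pivots at {q,m,h} ⇒ r = 3
Pivot set = {q,m,h}, free = {ω,σ,t,f,γ}
RREF:
  r0: [   1    0    0  1/3  2/3 -1/3  1/3  1/3]
  r1: [   0    1    0 -1/3  1/3  1/3 -1/3 -1/3]
  r2: [   0    0    1    0    0    0    0    0]
Fix exponent of σ at 1, ω at 0, t at 0, f at 0, γ at 0; solve each RREF row for its pivot's exponent:
  r0: exp(q) + (2/3)·1 = 0 ⇒ exp(q) = -2/3
  r1: exp(m) + (1/3)·1 = 0 ⇒ exp(m) = -1/3
  r2: exp(h) + (0)·1 = 0 ⇒ exp(h) = 0
Π_2 = q^(-2/3) · m^(-1/3) · σ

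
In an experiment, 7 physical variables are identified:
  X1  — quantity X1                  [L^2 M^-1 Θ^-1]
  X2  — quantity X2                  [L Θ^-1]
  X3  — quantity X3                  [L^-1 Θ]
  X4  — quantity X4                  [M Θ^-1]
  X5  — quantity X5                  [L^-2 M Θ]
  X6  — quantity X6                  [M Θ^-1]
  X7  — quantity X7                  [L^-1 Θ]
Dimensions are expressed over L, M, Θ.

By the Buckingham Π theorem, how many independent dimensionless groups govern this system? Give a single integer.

Write exponents as rows L,M,Θ / cols X1,X2,X3,X4,X5,X6,X7:
  L: [ 2  1 -1  0 -2  0 -1]
  M: [-1  0  0  1  1  1  0]
  Θ: [-1 -1  1 -1  1 -1  1]
RREF → pivots at {X1,X2} ⇒ r = 2
Π count = n − r = 7 − 2 = 5

5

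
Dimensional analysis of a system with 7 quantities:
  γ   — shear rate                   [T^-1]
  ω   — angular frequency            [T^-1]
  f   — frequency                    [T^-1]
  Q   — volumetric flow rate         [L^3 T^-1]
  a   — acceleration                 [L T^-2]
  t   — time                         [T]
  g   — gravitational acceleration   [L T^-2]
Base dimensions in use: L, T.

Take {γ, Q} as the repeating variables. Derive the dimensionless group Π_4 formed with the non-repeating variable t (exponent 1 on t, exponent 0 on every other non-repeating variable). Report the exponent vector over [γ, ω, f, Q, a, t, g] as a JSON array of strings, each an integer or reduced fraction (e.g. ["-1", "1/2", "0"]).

Dimensional matrix (L×T by γ×ω×f×Q×a×t×g):
  L: [ 0  0  0  3  1  0  1]
  T: [-1 -1 -1 -1 -2  1 -2]
Echelon form has 2 nonzero rows (pivots: γ,Q)
Repeat: γ,Q; free: ω,f,a,t,g
RREF:
  r0: [   1    1    1    0  5/3   -1  5/3]
  r1: [   0    0    0    1  1/3    0  1/3]
Fix exponent of t at 1, ω at 0, f at 0, a at 0, g at 0; solve each RREF row for its pivot's exponent:
  r0: exp(γ) + (-1)·1 = 0 ⇒ exp(γ) = 1
  r1: exp(Q) + (0)·1 = 0 ⇒ exp(Q) = 0
Π_4 = γ · t

["1", "0", "0", "0", "0", "1", "0"]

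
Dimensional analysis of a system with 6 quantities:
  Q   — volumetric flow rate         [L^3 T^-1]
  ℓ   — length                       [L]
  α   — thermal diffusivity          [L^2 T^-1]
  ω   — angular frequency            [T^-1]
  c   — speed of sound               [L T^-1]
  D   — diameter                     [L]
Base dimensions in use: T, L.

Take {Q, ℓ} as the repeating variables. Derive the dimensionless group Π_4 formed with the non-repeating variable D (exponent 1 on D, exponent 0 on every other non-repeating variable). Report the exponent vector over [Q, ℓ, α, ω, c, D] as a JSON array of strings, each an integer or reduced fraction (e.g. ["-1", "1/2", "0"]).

Write exponents as rows T,L / cols Q,ℓ,α,ω,c,D:
  T: [-1  0 -1 -1 -1  0]
  L: [ 3  1  2  0  1  1]
Row reduction gives pivot columns Q,ℓ; rank = 2
Pivot set = {Q,ℓ}, free = {α,ω,c,D}
RREF:
  r0: [   1    0    1    1    1    0]
  r1: [   0    1   -1   -3   -2    1]
Fix exponent of D at 1, α at 0, ω at 0, c at 0; solve each RREF row for its pivot's exponent:
  r0: exp(Q) + (0)·1 = 0 ⇒ exp(Q) = 0
  r1: exp(ℓ) + (1)·1 = 0 ⇒ exp(ℓ) = -1
Π_4 = ℓ^-1 · D

["0", "-1", "0", "0", "0", "1"]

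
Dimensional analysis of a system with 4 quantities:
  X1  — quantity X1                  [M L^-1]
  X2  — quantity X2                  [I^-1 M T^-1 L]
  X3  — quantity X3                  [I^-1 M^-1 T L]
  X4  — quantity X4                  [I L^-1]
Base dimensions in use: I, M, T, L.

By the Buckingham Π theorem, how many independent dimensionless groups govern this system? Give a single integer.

1

Exponent matrix [I,M,T,L] × [X1,X2,X3,X4]:
  I: [ 0 -1 -1  1]
  M: [ 1  1 -1  0]
  T: [ 0 -1  1  0]
  L: [-1  1  1 -1]
Row reduction gives pivot columns X1,X2,X3; rank = 3
Π count = n − r = 4 − 3 = 1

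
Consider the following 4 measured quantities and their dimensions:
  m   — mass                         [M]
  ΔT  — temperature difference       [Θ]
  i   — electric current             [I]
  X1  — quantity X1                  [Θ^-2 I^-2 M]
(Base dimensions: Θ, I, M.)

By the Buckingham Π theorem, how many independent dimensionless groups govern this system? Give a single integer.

1

Exponent matrix [Θ,I,M] × [m,ΔT,i,X1]:
  Θ: [ 0  1  0 -2]
  I: [ 0  0  1 -2]
  M: [ 1  0  0  1]
RREF → pivots at {m,ΔT,i} ⇒ r = 3
n=4, r=3 ⇒ 1 dimensionless group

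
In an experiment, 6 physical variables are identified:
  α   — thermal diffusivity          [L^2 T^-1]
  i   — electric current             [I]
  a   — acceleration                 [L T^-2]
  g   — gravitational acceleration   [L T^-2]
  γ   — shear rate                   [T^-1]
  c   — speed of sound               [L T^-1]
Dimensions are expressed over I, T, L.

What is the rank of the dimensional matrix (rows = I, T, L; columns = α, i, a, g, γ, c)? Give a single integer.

Exponent matrix [I,T,L] × [α,i,a,g,γ,c]:
  I: [ 0  1  0  0  0  0]
  T: [-1  0 -2 -2 -1 -1]
  L: [ 2  0  1  1  0  1]
Echelon form has 3 nonzero rows (pivots: α,i,a)

3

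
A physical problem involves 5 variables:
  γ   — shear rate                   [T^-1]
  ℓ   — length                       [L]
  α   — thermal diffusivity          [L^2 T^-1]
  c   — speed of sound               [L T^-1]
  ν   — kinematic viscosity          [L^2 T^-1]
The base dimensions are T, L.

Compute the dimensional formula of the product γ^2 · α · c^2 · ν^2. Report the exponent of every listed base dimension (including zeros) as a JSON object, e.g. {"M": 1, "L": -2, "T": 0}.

{"T": -7, "L": 8}

Dimensional matrix (T×L by γ×ℓ×α×c×ν):
  T: [-1  0 -1 -1 -1]
  L: [ 0  1  2  1  2]
  [T]: (2)·-1+(1)·-1+(2)·-1+(2)·-1 = -7
  [L]: (2)·0+(1)·2+(2)·1+(2)·2 = 8
⇒ T^-7 L^8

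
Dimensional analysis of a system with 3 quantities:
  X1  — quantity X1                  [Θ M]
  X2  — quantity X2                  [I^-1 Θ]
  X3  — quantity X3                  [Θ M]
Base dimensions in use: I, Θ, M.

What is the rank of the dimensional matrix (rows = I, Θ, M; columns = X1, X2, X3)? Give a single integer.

2

Dimensional matrix (I×Θ×M by X1×X2×X3):
  I: [ 0 -1  0]
  Θ: [ 1  1  1]
  M: [ 1  0  1]
Row reduction gives pivot columns X1,X2; rank = 2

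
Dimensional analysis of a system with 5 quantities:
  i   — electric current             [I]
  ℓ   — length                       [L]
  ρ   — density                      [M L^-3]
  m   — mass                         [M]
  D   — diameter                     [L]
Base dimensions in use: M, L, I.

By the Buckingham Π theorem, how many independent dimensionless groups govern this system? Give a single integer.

Dimensional matrix (M×L×I by i×ℓ×ρ×m×D):
  M: [ 0  0  1  1  0]
  L: [ 0  1 -3  0  1]
  I: [ 1  0  0  0  0]
Row reduction gives pivot columns i,ℓ,ρ; rank = 3
n=5, r=3 ⇒ 2 dimensionless groups

2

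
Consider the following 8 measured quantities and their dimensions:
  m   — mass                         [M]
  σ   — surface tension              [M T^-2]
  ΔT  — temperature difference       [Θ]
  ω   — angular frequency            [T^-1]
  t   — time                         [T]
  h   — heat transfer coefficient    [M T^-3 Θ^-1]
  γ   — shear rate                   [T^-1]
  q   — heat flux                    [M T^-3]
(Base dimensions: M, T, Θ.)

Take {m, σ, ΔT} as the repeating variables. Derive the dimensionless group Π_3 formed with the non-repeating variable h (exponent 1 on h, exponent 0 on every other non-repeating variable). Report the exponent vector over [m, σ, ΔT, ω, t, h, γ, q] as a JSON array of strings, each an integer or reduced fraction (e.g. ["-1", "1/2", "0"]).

["1/2", "-3/2", "1", "0", "0", "1", "0", "0"]

Dimensional matrix (M×T×Θ by m×σ×ΔT×ω×t×h×γ×q):
  M: [ 1  1  0  0  0  1  0  1]
  T: [ 0 -2  0 -1  1 -3 -1 -3]
  Θ: [ 0  0  1  0  0 -1  0  0]
Echelon form has 3 nonzero rows (pivots: m,σ,ΔT)
Repeat: m,σ,ΔT; free: ω,t,h,γ,q
RREF:
  r0: [   1    0    0 -1/2  1/2 -1/2 -1/2 -1/2]
  r1: [   0    1    0  1/2 -1/2  3/2  1/2  3/2]
  r2: [   0    0    1    0    0   -1    0    0]
Fix exponent of h at 1, ω at 0, t at 0, γ at 0, q at 0; solve each RREF row for its pivot's exponent:
  r0: exp(m) + (-1/2)·1 = 0 ⇒ exp(m) = 1/2
  r1: exp(σ) + (3/2)·1 = 0 ⇒ exp(σ) = -3/2
  r2: exp(ΔT) + (-1)·1 = 0 ⇒ exp(ΔT) = 1
Π_3 = m^(1/2) · σ^(-3/2) · ΔT · h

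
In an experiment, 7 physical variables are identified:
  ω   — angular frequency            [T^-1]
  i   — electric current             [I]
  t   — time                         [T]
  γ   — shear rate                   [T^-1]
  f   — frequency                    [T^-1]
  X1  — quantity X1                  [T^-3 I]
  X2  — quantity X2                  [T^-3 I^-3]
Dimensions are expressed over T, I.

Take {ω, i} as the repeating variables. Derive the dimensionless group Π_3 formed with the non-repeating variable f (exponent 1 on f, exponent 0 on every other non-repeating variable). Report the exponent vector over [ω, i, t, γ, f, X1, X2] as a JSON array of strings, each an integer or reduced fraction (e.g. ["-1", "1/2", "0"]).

["-1", "0", "0", "0", "1", "0", "0"]

Exponent matrix [T,I] × [ω,i,t,γ,f,X1,X2]:
  T: [-1  0  1 -1 -1 -3 -3]
  I: [ 0  1  0  0  0  1 -3]
Echelon form has 2 nonzero rows (pivots: ω,i)
Repeat: ω,i; free: t,γ,f,X1,X2
RREF:
  r0: [   1    0   -1    1    1    3    3]
  r1: [   0    1    0    0    0    1   -3]
Fix exponent of f at 1, t at 0, γ at 0, X1 at 0, X2 at 0; solve each RREF row for its pivot's exponent:
  r0: exp(ω) + (1)·1 = 0 ⇒ exp(ω) = -1
  r1: exp(i) + (0)·1 = 0 ⇒ exp(i) = 0
Π_3 = ω^-1 · f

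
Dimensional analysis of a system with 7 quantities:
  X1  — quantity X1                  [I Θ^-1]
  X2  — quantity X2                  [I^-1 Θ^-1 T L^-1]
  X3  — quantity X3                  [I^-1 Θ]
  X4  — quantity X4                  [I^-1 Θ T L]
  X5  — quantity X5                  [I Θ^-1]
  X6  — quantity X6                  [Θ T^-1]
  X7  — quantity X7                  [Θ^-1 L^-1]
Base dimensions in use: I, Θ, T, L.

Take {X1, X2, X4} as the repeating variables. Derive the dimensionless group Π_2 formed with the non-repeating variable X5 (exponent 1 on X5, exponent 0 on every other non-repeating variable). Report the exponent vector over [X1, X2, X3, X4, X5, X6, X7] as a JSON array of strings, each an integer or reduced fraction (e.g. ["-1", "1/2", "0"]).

Dimensional matrix (I×Θ×T×L by X1×X2×X3×X4×X5×X6×X7):
  I: [ 1 -1 -1 -1  1  0  0]
  Θ: [-1 -1  1  1 -1  1 -1]
  T: [ 0  1  0  1  0 -1  0]
  L: [ 0 -1  0  1  0  0 -1]
Echelon form has 3 nonzero rows (pivots: X1,X2,X4)
Pivot set = {X1,X2,X4}, free = {X3,X5,X6,X7}
RREF:
  r0: [   1    0   -1    0    1   -1    0]
  r1: [   0    1    0    0    0 -1/2  1/2]
  r2: [   0    0    0    1    0 -1/2 -1/2]
  r3: [   0    0    0    0    0    0    0]
Fix exponent of X5 at 1, X3 at 0, X6 at 0, X7 at 0; solve each RREF row for its pivot's exponent:
  r0: exp(X1) + (1)·1 = 0 ⇒ exp(X1) = -1
  r1: exp(X2) + (0)·1 = 0 ⇒ exp(X2) = 0
  r2: exp(X4) + (0)·1 = 0 ⇒ exp(X4) = 0
Π_2 = X1^-1 · X5

["-1", "0", "0", "0", "1", "0", "0"]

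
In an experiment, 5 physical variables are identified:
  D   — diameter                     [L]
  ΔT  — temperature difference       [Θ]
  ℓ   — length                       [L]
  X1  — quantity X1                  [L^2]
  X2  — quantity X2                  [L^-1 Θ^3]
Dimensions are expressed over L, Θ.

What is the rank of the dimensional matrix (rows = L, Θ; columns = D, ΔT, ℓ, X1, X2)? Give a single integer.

Dimensional matrix (L×Θ by D×ΔT×ℓ×X1×X2):
  L: [ 1  0  1  2 -1]
  Θ: [ 0  1  0  0  3]
Echelon form has 2 nonzero rows (pivots: D,ΔT)

2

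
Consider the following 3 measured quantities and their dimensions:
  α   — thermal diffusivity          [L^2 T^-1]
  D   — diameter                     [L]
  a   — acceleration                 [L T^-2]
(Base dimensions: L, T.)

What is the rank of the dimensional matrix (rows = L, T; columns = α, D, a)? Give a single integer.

Write exponents as rows L,T / cols α,D,a:
  L: [ 2  1  1]
  T: [-1  0 -2]
RREF → pivots at {α,D} ⇒ r = 2

2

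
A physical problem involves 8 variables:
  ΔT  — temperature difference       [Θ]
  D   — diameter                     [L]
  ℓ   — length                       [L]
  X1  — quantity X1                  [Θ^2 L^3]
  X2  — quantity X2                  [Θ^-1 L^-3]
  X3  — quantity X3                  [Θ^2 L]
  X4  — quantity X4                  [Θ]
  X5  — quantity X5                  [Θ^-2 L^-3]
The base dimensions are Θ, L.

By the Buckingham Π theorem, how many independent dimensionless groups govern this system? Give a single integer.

Dimensional matrix (Θ×L by ΔT×D×ℓ×X1×X2×X3×X4×X5):
  Θ: [ 1  0  0  2 -1  2  1 -2]
  L: [ 0  1  1  3 -3  1  0 -3]
Echelon form has 2 nonzero rows (pivots: ΔT,D)
8 vars − rank 2 = 6 Π groups

6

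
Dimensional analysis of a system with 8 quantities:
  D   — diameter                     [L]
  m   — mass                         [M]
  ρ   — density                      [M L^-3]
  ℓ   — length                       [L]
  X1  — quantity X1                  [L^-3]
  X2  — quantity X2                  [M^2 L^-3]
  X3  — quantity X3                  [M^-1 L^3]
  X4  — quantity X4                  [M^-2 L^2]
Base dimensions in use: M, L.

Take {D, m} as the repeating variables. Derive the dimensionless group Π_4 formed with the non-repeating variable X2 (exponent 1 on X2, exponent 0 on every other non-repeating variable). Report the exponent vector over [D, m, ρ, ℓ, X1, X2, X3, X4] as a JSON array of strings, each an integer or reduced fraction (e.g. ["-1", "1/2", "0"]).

Write exponents as rows M,L / cols D,m,ρ,ℓ,X1,X2,X3,X4:
  M: [ 0  1  1  0  0  2 -1 -2]
  L: [ 1  0 -3  1 -3 -3  3  2]
Echelon form has 2 nonzero rows (pivots: D,m)
Pivot set = {D,m}, free = {ρ,ℓ,X1,X2,X3,X4}
RREF:
  r0: [   1    0   -3    1   -3   -3    3    2]
  r1: [   0    1    1    0    0    2   -1   -2]
Fix exponent of X2 at 1, ρ at 0, ℓ at 0, X1 at 0, X3 at 0, X4 at 0; solve each RREF row for its pivot's exponent:
  r0: exp(D) + (-3)·1 = 0 ⇒ exp(D) = 3
  r1: exp(m) + (2)·1 = 0 ⇒ exp(m) = -2
Π_4 = D^3 · m^-2 · X2

["3", "-2", "0", "0", "0", "1", "0", "0"]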